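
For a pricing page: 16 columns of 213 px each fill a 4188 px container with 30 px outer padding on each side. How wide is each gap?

48 px

Take off 60 px of margins, leaving 4128 px.
16·213 + 15g = 4128 → 15g = 720 → g = 48 px.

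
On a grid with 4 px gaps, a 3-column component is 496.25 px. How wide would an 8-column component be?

496.25 − 2·4 = 488.25; ÷3 gives c = 162.75 px.
Span of 8: 8·162.75 + 7·4 = 1302 + 28 = 1330 px.

1330 px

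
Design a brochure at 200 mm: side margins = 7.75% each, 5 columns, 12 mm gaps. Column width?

24.2 mm

Margins: 7.75% × 200 = 15.5 mm each, so content = 200 − 31 = 169 mm.
5 columns + 4 gaps: 5c + 4·12 = 169.
5c = 169 − 48 = 121, so c = 24.2 mm.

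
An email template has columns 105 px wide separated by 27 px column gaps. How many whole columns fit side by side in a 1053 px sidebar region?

8 columns

8 columns: 8·105 + 7·27 = 1029 px ≤ 1053.
9 columns: 1161 px > 1053. So 8.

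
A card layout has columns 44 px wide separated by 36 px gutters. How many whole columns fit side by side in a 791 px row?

Each extra column adds 44 + 36 = 80 px.
(791 + 36) / 80 = 10.34, so 10 columns fit.

10 columns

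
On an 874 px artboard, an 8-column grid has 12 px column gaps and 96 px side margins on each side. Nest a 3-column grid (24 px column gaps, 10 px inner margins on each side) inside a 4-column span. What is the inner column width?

Inside the margins: 874 − 192 = 682 px.
8 columns + 7 column gaps: 8c + 7·12 = 682.
8c = 682 − 84 = 598, so c = 74.75 px.
4 columns plus 3 column gaps: 299 + 36 = 335 px.
Inner content = 335 − 2·10 = 315 px.
3d + 2·24 = 315 → 3d = 267 → d = 89 px.

89 px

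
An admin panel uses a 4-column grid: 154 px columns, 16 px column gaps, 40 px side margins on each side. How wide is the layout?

Adding margins, columns and gutters: 80 + 616 + 48 = 744 px.

744 px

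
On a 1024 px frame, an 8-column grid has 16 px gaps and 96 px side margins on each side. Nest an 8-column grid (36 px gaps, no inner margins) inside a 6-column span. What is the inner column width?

Inside the margins: 1024 − 192 = 832 px.
832 − 7·16 = 720; ÷8 gives c = 90 px.
6-column span = 6·90 + 5·16 = 620 px.
620 − 7·36 = 368; ÷8 gives d = 46 px.

46 px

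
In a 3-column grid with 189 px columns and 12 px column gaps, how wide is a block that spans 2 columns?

390 px

2 columns plus 1 column gap: 378 + 12 = 390 px.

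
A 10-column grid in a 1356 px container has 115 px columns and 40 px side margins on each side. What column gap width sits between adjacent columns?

14 px

Subtract both margins: 1356 − 2·40 = 1276 px.
10·115 + 9g = 1276 → 9g = 126 → g = 14 px.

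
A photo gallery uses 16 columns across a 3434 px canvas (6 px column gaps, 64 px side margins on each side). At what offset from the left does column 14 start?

Take off 128 px of margins, leaving 3306 px.
16 columns + 15 column gaps: 16c + 15·6 = 3306.
16c = 3306 − 90 = 3216, so c = 201 px.
Column 14 starts at margin + 13·(column + gutter) = 64 + 13·207 = 2755 px.

2755 px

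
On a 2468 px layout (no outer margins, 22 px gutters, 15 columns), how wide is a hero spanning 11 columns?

1804 px

2468 − 14·22 = 2160; ÷15 gives c = 144 px.
Span of 11: 11·144 + 10·22 = 1584 + 220 = 1804 px.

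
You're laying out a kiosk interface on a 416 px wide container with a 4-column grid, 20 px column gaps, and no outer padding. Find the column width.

4c + 3·20 = 416 → 4c = 356 → c = 89 px.

89 px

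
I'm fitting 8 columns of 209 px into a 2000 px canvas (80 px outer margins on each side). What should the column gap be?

Take off 160 px of margins, leaving 1840 px.
8·209 + 7g = 1840 → 7g = 168 → g = 24 px.

24 px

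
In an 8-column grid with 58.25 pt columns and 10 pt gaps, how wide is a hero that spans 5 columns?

331.25 pt

5 columns plus 4 gaps: 291.25 + 40 = 331.25 pt.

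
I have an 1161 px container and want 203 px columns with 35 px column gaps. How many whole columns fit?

5 columns: 5·203 + 4·35 = 1155 px ≤ 1161.
6 columns: 1393 px > 1161. So 5.

5 columns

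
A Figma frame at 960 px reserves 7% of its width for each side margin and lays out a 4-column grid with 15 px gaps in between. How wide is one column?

960 × (1 − 2·7%) = 960 × 86% = 825.6 px for the columns.
4 columns + 3 gaps: 4c + 3·15 = 825.6.
4c = 825.6 − 45 = 780.6, so c = 195.15 px.

195.15 px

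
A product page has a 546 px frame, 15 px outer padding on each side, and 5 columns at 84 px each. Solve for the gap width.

Take off 30 px of margins, leaving 516 px.
Columns use 420 px, leaving 96 px across 4 gaps = 24 px each.

24 px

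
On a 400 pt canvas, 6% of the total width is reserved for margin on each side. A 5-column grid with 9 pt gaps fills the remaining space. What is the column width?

63.2 pt

Each margin = 6% of 400 = 24 pt; content = 400 − 2·24 = 352 pt.
Subtracting 4 gaps of 9 leaves 316 for 5 columns, so c = 63.2 pt.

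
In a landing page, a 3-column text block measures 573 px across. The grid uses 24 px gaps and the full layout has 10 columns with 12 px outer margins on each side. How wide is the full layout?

1990 px

573 − 2·24 = 525; ÷3 gives c = 175 px.
Layout = 2·12 + 10·175 + 9·24 = 24 + 1750 + 216 = 1990 px.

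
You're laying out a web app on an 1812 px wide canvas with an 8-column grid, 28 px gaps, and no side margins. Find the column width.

Subtracting 7 gaps of 28 leaves 1616 for 8 columns, so c = 202 px.

202 px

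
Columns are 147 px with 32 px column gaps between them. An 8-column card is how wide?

1400 px

Span of 8: 8·147 + 7·32 = 1176 + 224 = 1400 px.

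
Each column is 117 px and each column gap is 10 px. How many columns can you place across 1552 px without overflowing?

12 columns: 12·117 + 11·10 = 1514 px ≤ 1552.
13 columns: 1641 px > 1552. So 12.

12 columns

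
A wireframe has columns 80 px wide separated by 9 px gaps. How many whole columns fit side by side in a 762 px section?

8 columns

k columns need k·80 + (k−1)·9 = k·89 − 9.
k·89 − 9 ≤ 762 → k ≤ 771 / 89 ≈ 8.66, so k = 8.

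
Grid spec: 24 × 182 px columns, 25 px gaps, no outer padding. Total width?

4943 px

Total width: 24·182 + 23·25 = 4943 px.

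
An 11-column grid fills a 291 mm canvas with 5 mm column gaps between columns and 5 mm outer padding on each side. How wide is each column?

Subtract both margins: 291 − 2·5 = 281 mm.
281 − 10·5 = 231; ÷11 gives c = 21 mm.

21 mm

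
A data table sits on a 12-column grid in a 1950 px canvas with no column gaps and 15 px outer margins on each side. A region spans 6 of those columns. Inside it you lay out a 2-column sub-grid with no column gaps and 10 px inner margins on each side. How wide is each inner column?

Take off 30 px of margins, leaving 1920 px.
1920 / 12 = 160 px per column.
6-column span = 6·160 = 960 px.
Inner content = 960 − 2·10 = 940 px.
940 / 2 = 470 px per column.

470 px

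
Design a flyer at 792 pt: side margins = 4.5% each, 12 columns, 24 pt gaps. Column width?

38.06 pt

792 × (1 − 2·4.5%) = 792 × 91% = 720.72 pt for the columns.
12 columns + 11 gaps: 12c + 11·24 = 720.72.
12c = 720.72 − 264 = 456.72, so c = 38.06 pt.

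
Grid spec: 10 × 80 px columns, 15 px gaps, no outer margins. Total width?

Total width: 10·80 + 9·15 = 935 px.

935 px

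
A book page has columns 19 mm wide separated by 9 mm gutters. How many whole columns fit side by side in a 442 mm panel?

k columns need k·19 + (k−1)·9 = k·28 − 9.
k·28 − 9 ≤ 442 → k ≤ 451 / 28 ≈ 16.11, so k = 16.

16 columns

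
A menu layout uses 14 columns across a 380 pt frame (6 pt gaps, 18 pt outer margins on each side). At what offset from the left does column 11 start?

268 pt

Content = 380 − 2·18 = 344 pt.
14 columns + 13 gaps: 14c + 13·6 = 344.
14c = 344 − 78 = 266, so c = 19 pt.
Column 11 starts at margin + 10·(column + gutter) = 18 + 10·25 = 268 pt.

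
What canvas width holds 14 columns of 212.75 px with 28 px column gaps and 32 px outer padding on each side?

Canvas = 2·32 + 14·212.75 + 13·28 = 64 + 2978.5 + 364 = 3406.5 px.

3406.5 px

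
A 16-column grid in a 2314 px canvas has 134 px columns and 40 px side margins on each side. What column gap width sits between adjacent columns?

6 px

Take off 80 px of margins, leaving 2234 px.
Columns use 2144 px, leaving 90 px across 15 column gaps = 6 px each.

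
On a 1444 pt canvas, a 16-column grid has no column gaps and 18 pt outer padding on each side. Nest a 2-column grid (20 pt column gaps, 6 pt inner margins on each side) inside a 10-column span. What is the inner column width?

424 pt

Subtract both margins: 1444 − 2·18 = 1408 pt.
16c = 1408 → c = 88 pt.
10-column span = 10·88 = 880 pt.
Inner content = 880 − 2·6 = 868 pt.
2 columns + 1 column gap: 2d + 1·20 = 868.
2d = 868 − 20 = 848, so d = 424 pt.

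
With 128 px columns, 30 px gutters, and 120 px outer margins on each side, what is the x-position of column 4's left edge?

594 px

Before column 4: the margin + 3 columns + 3 gutters.
Offset = 120 + 3·(128 + 30) = 120 + 474 = 594 px.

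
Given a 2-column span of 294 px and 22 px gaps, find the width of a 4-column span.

610 px

2 columns + 1 gap: 2c + 1·22 = 294.
2c = 294 − 22 = 272, so c = 136 px.
4-column span = 4·136 + 3·22 = 610 px.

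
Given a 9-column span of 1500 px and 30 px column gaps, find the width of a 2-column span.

1500 − 8·30 = 1260; ÷9 gives c = 140 px.
2-column span = 2·140 + 1·30 = 310 px.

310 px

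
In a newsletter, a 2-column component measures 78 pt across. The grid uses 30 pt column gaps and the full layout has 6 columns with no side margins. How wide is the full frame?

294 pt

2 columns + 1 column gap: 2c + 1·30 = 78.
2c = 78 − 30 = 48, so c = 24 pt.
Total width: 6·24 + 5·30 = 294 pt.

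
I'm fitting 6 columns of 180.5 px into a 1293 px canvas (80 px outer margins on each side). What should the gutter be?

Content width = 1293 − 2·80 = 1133 px.
6 columns take 6·180.5 = 1083 px; remaining 50 splits into 5 gutters.
g = 50 / 5 = 10 px.

10 px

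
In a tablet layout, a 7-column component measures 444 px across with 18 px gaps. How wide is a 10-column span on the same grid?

642 px

7c + 6·18 = 444 → 7c = 336 → c = 48 px.
10-column span = 10·48 + 9·18 = 642 px.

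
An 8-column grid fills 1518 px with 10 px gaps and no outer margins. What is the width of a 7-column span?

1327 px

8c + 7·10 = 1518 → 8c = 1448 → c = 181 px.
7-column span = 7·181 + 6·10 = 1327 px.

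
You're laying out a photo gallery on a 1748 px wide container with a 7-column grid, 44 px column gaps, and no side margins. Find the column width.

212 px

7c + 6·44 = 1748 → 7c = 1484 → c = 212 px.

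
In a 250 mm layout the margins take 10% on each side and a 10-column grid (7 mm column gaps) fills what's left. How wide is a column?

250 × (1 − 2·10%) = 250 × 80% = 200 mm for the columns.
10 columns + 9 column gaps: 10c + 9·7 = 200.
10c = 200 − 63 = 137, so c = 13.7 mm.

13.7 mm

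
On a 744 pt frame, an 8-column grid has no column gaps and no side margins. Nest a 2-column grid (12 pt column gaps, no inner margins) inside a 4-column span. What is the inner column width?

180 pt

With no column gaps, each column is 744/8 = 93 pt.
With no column gaps, 4 columns span 4·93 = 372 pt.
2 columns + 1 column gap: 2d + 1·12 = 372.
2d = 372 − 12 = 360, so d = 180 pt.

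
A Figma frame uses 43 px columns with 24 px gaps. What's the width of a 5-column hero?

311 px

5 columns plus 4 gaps: 215 + 96 = 311 px.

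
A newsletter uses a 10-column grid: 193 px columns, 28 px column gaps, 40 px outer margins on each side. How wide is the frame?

Total width: 2·40 + 10·193 + 9·28 = 2262 px.

2262 px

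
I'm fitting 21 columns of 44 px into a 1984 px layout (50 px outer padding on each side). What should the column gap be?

48 px

Take off 100 px of margins, leaving 1884 px.
21·44 + 20g = 1884 → 20g = 960 → g = 48 px.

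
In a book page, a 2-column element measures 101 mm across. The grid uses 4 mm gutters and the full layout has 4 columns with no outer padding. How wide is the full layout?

206 mm

101 − 1·4 = 97; ÷2 gives c = 48.5 mm.
Layout = 4·48.5 + 3·4 = 194 + 12 = 206 mm.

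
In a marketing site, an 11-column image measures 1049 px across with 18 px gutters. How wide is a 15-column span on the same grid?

11 columns + 10 gutters: 11c + 10·18 = 1049.
11c = 1049 − 180 = 869, so c = 79 px.
15 columns plus 14 gutters: 1185 + 252 = 1437 px.

1437 px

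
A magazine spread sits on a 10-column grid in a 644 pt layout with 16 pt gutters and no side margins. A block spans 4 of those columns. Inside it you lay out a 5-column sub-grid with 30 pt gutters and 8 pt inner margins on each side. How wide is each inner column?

644 − 9·16 = 500; ÷10 gives c = 50 pt.
Span of 4: 4·50 + 3·16 = 200 + 48 = 248 pt.
Inner content = 248 − 2·8 = 232 pt.
Subtracting 4 gutters of 30 leaves 112 for 5 columns, so d = 22.4 pt.

22.4 pt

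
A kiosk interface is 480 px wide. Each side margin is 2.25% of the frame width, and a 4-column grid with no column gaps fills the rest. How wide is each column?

Margins: 2.25% × 480 = 10.8 px each, so content = 480 − 21.6 = 458.4 px.
4c = 458.4 → c = 114.6 px.

114.6 px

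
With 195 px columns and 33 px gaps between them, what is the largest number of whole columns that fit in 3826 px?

Each extra column adds 195 + 33 = 228 px.
(3826 + 33) / 228 = 16.93, so 16 columns fit.

16 columns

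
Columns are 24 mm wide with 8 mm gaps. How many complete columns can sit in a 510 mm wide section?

Each extra column adds 24 + 8 = 32 mm.
(510 + 8) / 32 = 16.19, so 16 columns fit.

16 columns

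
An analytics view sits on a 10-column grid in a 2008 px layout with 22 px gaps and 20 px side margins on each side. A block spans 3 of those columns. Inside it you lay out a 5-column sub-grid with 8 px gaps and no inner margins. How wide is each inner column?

108.6 px

Take off 40 px of margins, leaving 1968 px.
10 columns + 9 gaps: 10c + 9·22 = 1968.
10c = 1968 − 198 = 1770, so c = 177 px.
3-column span = 3·177 + 2·22 = 575 px.
5 columns + 4 gaps: 5d + 4·8 = 575.
5d = 575 − 32 = 543, so d = 108.6 px.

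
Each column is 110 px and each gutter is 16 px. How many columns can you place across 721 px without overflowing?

Each extra column adds 110 + 16 = 126 px.
(721 + 16) / 126 = 5.85, so 5 columns fit.

5 columns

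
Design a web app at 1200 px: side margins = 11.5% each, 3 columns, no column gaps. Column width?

308 px

1200 × (1 − 2·11.5%) = 1200 × 77% = 924 px for the columns.
With no column gaps, each column is 924/3 = 308 px.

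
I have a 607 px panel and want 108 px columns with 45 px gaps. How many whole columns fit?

4 columns: 4·108 + 3·45 = 567 px ≤ 607.
5 columns: 720 px > 607. So 4.

4 columns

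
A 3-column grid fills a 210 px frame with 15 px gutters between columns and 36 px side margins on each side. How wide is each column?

Subtract both margins: 210 − 2·36 = 138 px.
138 − 2·15 = 108; ÷3 gives c = 36 px.

36 px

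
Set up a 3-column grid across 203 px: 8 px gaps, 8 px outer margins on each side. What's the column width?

57 px

Take off 16 px of margins, leaving 187 px.
Subtracting 2 gaps of 8 leaves 171 for 3 columns, so c = 57 px.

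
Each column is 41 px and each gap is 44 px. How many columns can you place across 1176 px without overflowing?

14 columns

k columns need k·41 + (k−1)·44 = k·85 − 44.
k·85 − 44 ≤ 1176 → k ≤ 1220 / 85 ≈ 14.35, so k = 14.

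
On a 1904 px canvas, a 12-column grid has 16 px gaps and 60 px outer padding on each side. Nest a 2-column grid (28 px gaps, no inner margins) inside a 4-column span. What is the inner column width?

278 px

Inside the margins: 1904 − 120 = 1784 px.
12c + 11·16 = 1784 → 12c = 1608 → c = 134 px.
4-column span = 4·134 + 3·16 = 584 px.
Subtracting 1 gap of 28 leaves 556 for 2 columns, so d = 278 px.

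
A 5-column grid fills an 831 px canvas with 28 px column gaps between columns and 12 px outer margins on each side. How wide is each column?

139 px

Content width = 831 − 2·12 = 807 px.
5 columns + 4 column gaps: 5c + 4·28 = 807.
5c = 807 − 112 = 695, so c = 139 px.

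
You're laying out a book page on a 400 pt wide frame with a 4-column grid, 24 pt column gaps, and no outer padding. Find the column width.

82 pt

400 − 3·24 = 328; ÷4 gives c = 82 pt.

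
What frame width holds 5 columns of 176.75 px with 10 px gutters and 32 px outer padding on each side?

Adding margins, columns and gutters: 64 + 883.75 + 40 = 987.75 px.

987.75 px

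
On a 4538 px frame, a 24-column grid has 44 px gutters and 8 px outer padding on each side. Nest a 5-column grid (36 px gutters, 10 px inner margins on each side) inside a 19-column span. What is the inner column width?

Take off 16 px of margins, leaving 4522 px.
24 columns + 23 gutters: 24c + 23·44 = 4522.
24c = 4522 − 1012 = 3510, so c = 146.25 px.
Span of 19: 19·146.25 + 18·44 = 2778.75 + 792 = 3570.75 px.
Inner content = 3570.75 − 2·10 = 3550.75 px.
Subtracting 4 gutters of 36 leaves 3406.75 for 5 columns, so d = 681.35 px.

681.35 px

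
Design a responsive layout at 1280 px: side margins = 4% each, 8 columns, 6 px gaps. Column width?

1280 × (1 − 2·4%) = 1280 × 92% = 1177.6 px for the columns.
8 columns + 7 gaps: 8c + 7·6 = 1177.6.
8c = 1177.6 − 42 = 1135.6, so c = 141.95 px.

141.95 px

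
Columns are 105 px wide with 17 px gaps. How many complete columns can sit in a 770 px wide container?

6 columns

Each extra column adds 105 + 17 = 122 px.
(770 + 17) / 122 = 6.45, so 6 columns fit.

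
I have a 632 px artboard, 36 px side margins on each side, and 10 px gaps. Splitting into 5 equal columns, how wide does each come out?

Content width = 632 − 2·36 = 560 px.
5 columns + 4 gaps: 5c + 4·10 = 560.
5c = 560 − 40 = 520, so c = 104 px.

104 px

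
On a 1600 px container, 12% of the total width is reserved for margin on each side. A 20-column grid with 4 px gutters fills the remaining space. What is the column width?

Margins: 12% × 1600 = 192 px each, so content = 1600 − 384 = 1216 px.
1216 − 19·4 = 1140; ÷20 gives c = 57 px.

57 px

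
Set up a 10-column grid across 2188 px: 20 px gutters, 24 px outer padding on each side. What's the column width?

196 px

Content width = 2188 − 2·24 = 2140 px.
10 columns + 9 gutters: 10c + 9·20 = 2140.
10c = 2140 − 180 = 1960, so c = 196 px.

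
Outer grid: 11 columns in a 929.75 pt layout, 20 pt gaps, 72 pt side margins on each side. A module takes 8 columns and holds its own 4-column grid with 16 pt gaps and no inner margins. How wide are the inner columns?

129.5 pt

Inside the margins: 929.75 − 144 = 785.75 pt.
Subtracting 10 gaps of 20 leaves 585.75 for 11 columns, so c = 53.25 pt.
8-column span = 8·53.25 + 7·20 = 566 pt.
Subtracting 3 gaps of 16 leaves 518 for 4 columns, so d = 129.5 pt.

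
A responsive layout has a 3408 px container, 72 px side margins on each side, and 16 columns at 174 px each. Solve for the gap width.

32 px

Inside the margins: 3408 − 144 = 3264 px.
16 columns take 16·174 = 2784 px; remaining 480 splits into 15 gaps.
g = 480 / 15 = 32 px.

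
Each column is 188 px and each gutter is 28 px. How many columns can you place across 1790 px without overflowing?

8 columns

k columns need k·188 + (k−1)·28 = k·216 − 28.
k·216 − 28 ≤ 1790 → k ≤ 1818 / 216 ≈ 8.42, so k = 8.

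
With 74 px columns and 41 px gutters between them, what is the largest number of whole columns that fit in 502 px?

Each extra column adds 74 + 41 = 115 px.
(502 + 41) / 115 = 4.72, so 4 columns fit.

4 columns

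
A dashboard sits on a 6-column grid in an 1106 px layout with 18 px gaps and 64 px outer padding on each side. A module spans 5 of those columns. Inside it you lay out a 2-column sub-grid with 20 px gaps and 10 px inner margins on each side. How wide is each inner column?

386 px

Take off 128 px of margins, leaving 978 px.
978 − 5·18 = 888; ÷6 gives c = 148 px.
5-column span = 5·148 + 4·18 = 812 px.
Inner content = 812 − 2·10 = 792 px.
2 columns + 1 gap: 2d + 1·20 = 792.
2d = 792 − 20 = 772, so d = 386 px.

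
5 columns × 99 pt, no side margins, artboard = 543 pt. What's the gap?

5·99 + 4g = 543 → 4g = 48 → g = 12 pt.

12 pt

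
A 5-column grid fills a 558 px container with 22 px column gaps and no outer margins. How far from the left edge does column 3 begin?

5c + 4·22 = 558 → 5c = 470 → c = 94 px.
Each column+gutter stride is 116 px; with no margin, 2 of them is 232 px.

232 px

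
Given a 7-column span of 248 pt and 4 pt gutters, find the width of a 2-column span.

Subtracting 6 gutters of 4 leaves 224 for 7 columns, so c = 32 pt.
2 columns plus 1 gutter: 64 + 4 = 68 pt.

68 pt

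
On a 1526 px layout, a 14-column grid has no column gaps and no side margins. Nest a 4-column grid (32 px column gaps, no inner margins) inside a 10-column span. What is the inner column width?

248.5 px

14c = 1526 → c = 109 px.
10-column span = 10·109 = 1090 px.
Subtracting 3 column gaps of 32 leaves 994 for 4 columns, so d = 248.5 px.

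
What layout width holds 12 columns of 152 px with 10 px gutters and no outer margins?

1934 px

Layout = 12·152 + 11·10 = 1824 + 110 = 1934 px.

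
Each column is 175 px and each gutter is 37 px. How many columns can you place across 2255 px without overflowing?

10 columns

Each extra column adds 175 + 37 = 212 px.
(2255 + 37) / 212 = 10.81, so 10 columns fit.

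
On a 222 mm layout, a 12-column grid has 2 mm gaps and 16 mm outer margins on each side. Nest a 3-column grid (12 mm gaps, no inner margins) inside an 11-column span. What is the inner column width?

Outer content = 222 − 2·16 = 190 mm.
Subtracting 11 gaps of 2 leaves 168 for 12 columns, so c = 14 mm.
11-column span = 11·14 + 10·2 = 174 mm.
Subtracting 2 gaps of 12 leaves 150 for 3 columns, so d = 50 mm.

50 mm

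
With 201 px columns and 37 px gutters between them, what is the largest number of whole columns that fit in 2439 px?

10 columns: 10·201 + 9·37 = 2343 px ≤ 2439.
11 columns: 2581 px > 2439. So 10.

10 columns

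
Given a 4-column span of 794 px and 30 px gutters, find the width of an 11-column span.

2236 px

Subtracting 3 gutters of 30 leaves 704 for 4 columns, so c = 176 px.
11-column span = 11·176 + 10·30 = 2236 px.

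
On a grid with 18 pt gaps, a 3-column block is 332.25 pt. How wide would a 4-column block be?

3c + 2·18 = 332.25 → 3c = 296.25 → c = 98.75 pt.
Span of 4: 4·98.75 + 3·18 = 395 + 54 = 449 pt.

449 pt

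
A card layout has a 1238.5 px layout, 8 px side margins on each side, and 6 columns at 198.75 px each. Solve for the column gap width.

Take off 16 px of margins, leaving 1222.5 px.
6 columns take 6·198.75 = 1192.5 px; remaining 30 splits into 5 column gaps.
g = 30 / 5 = 6 px.

6 px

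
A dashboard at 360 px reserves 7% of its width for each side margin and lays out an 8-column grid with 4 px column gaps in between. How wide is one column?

35.2 px

Each margin = 7% of 360 = 25.2 px; content = 360 − 2·25.2 = 309.6 px.
8 columns + 7 column gaps: 8c + 7·4 = 309.6.
8c = 309.6 − 28 = 281.6, so c = 35.2 px.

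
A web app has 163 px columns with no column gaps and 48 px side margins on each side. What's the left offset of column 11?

Each column+gutter stride is 163 px; 10 of them past the 48 px margin is 48 + 1630 = 1678 px.

1678 px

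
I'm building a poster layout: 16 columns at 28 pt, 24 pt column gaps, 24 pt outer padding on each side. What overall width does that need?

Adding margins, columns and gutters: 48 + 448 + 360 = 856 pt.

856 pt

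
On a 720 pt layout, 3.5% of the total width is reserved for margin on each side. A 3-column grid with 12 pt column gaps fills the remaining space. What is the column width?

Each margin = 3.5% of 720 = 25.2 pt; content = 720 − 2·25.2 = 669.6 pt.
3c + 2·12 = 669.6 → 3c = 645.6 → c = 215.2 pt.

215.2 pt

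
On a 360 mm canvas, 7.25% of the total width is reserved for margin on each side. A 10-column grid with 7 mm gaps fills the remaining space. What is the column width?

Each margin = 7.25% of 360 = 26.1 mm; content = 360 − 2·26.1 = 307.8 mm.
10c + 9·7 = 307.8 → 10c = 244.8 → c = 24.48 mm.

24.48 mm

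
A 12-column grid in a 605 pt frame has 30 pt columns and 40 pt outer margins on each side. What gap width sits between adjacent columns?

Inside the margins: 605 − 80 = 525 pt.
12·30 + 11g = 525 → 11g = 165 → g = 15 pt.

15 pt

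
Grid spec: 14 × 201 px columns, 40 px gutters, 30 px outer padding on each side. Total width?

3394 px

Total width: 2·30 + 14·201 + 13·40 = 3394 px.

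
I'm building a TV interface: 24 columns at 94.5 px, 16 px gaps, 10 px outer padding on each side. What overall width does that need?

Artboard = 2·10 + 24·94.5 + 23·16 = 20 + 2268 + 368 = 2656 px.

2656 px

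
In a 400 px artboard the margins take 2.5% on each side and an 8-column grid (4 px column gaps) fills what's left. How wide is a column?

400 × (1 − 2·2.5%) = 400 × 95% = 380 px for the columns.
8 columns + 7 column gaps: 8c + 7·4 = 380.
8c = 380 − 28 = 352, so c = 44 px.

44 px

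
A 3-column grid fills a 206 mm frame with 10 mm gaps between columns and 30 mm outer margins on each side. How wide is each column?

42 mm

Take off 60 mm of margins, leaving 146 mm.
146 − 2·10 = 126; ÷3 gives c = 42 mm.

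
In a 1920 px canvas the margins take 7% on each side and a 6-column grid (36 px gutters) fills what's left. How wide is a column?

Margins: 7% × 1920 = 134.4 px each, so content = 1920 − 268.8 = 1651.2 px.
Subtracting 5 gutters of 36 leaves 1471.2 for 6 columns, so c = 245.2 px.

245.2 px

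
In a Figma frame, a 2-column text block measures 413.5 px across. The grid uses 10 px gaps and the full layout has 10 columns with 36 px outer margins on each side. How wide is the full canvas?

2 columns + 1 gap: 2c + 1·10 = 413.5.
2c = 413.5 − 10 = 403.5, so c = 201.75 px.
Canvas = 2·36 + 10·201.75 + 9·10 = 72 + 2017.5 + 90 = 2179.5 px.

2179.5 px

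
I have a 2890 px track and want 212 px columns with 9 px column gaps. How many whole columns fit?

Each extra column adds 212 + 9 = 221 px.
(2890 + 9) / 221 = 13.12, so 13 columns fit.

13 columns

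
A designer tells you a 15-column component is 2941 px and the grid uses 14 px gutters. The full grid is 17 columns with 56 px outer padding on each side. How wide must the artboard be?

3447 px

15 columns + 14 gutters: 15c + 14·14 = 2941.
15c = 2941 − 196 = 2745, so c = 183 px.
Total width: 2·56 + 17·183 + 16·14 = 3447 px.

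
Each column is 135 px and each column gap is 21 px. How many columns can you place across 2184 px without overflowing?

14 columns

Each extra column adds 135 + 21 = 156 px.
(2184 + 21) / 156 = 14.13, so 14 columns fit.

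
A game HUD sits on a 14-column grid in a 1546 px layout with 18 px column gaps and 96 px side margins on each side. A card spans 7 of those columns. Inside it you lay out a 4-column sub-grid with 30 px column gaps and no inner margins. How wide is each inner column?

Subtract both margins: 1546 − 2·96 = 1354 px.
14c + 13·18 = 1354 → 14c = 1120 → c = 80 px.
7-column span = 7·80 + 6·18 = 668 px.
4 columns + 3 column gaps: 4d + 3·30 = 668.
4d = 668 − 90 = 578, so d = 144.5 px.

144.5 px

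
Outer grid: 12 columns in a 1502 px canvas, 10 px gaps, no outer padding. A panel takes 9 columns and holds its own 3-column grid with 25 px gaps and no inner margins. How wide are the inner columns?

1502 − 11·10 = 1392; ÷12 gives c = 116 px.
9-column span = 9·116 + 8·10 = 1124 px.
Subtracting 2 gaps of 25 leaves 1074 for 3 columns, so d = 358 px.

358 px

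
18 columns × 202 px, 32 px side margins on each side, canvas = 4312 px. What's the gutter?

Take off 64 px of margins, leaving 4248 px.
18 columns take 18·202 = 3636 px; remaining 612 splits into 17 gutters.
g = 612 / 17 = 36 px.

36 px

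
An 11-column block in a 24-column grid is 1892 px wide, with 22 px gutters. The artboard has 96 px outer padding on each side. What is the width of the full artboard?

4346 px

11c + 10·22 = 1892 → 11c = 1672 → c = 152 px.
Total width: 2·96 + 24·152 + 23·22 = 4346 px.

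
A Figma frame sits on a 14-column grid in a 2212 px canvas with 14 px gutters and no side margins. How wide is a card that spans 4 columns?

Subtracting 13 gutters of 14 leaves 2030 for 14 columns, so c = 145 px.
4 columns plus 3 gutters: 580 + 42 = 622 px.

622 px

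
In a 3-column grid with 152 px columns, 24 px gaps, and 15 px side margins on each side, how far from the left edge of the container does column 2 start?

Column 2 starts at margin + 1·(column + gutter) = 15 + 1·176 = 191 px.

191 px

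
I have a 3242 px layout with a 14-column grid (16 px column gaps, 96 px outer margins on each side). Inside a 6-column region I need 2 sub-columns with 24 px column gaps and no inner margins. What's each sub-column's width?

637 px

Subtract both margins: 3242 − 2·96 = 3050 px.
3050 − 13·16 = 2842; ÷14 gives c = 203 px.
6-column span = 6·203 + 5·16 = 1298 px.
1298 − 1·24 = 1274; ÷2 gives d = 637 px.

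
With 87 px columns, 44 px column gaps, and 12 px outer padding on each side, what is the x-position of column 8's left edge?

Each column+gutter stride is 131 px; 7 of them past the 12 px margin is 12 + 917 = 929 px.

929 px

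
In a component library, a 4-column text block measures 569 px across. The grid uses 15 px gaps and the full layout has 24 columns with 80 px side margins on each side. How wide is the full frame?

3649 px

4c + 3·15 = 569 → 4c = 524 → c = 131 px.
Adding margins, columns and gutters: 160 + 3144 + 345 = 3649 px.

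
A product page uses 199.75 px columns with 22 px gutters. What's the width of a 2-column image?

Span of 2: 2·199.75 + 1·22 = 399.5 + 22 = 421.5 px.

421.5 px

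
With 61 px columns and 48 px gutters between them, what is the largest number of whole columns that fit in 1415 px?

Each extra column adds 61 + 48 = 109 px.
(1415 + 48) / 109 = 13.42, so 13 columns fit.

13 columns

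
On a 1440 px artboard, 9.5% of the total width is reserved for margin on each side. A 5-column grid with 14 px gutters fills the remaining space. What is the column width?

222.08 px

Margins: 9.5% × 1440 = 136.8 px each, so content = 1440 − 273.6 = 1166.4 px.
5 columns + 4 gutters: 5c + 4·14 = 1166.4.
5c = 1166.4 − 56 = 1110.4, so c = 222.08 px.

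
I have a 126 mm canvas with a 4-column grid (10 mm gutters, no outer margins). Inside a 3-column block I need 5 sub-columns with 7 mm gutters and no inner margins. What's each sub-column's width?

4c + 3·10 = 126 → 4c = 96 → c = 24 mm.
Span of 3: 3·24 + 2·10 = 72 + 20 = 92 mm.
5 columns + 4 gutters: 5d + 4·7 = 92.
5d = 92 − 28 = 64, so d = 12.8 mm.

12.8 mm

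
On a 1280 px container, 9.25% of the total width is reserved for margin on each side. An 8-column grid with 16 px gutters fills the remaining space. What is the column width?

Margins: 9.25% × 1280 = 118.4 px each, so content = 1280 − 236.8 = 1043.2 px.
Subtracting 7 gutters of 16 leaves 931.2 for 8 columns, so c = 116.4 px.

116.4 px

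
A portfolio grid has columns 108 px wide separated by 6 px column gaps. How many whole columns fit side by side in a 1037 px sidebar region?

k columns need k·108 + (k−1)·6 = k·114 − 6.
k·114 − 6 ≤ 1037 → k ≤ 1043 / 114 ≈ 9.15, so k = 9.

9 columns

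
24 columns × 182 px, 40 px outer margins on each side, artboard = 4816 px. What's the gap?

16 px

Subtract both margins: 4816 − 2·40 = 4736 px.
24·182 + 23g = 4736 → 23g = 368 → g = 16 px.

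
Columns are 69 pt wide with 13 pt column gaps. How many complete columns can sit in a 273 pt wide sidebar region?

Each extra column adds 69 + 13 = 82 pt.
(273 + 13) / 82 = 3.49, so 3 columns fit.

3 columns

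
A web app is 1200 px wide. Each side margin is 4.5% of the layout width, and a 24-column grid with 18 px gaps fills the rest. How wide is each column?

28.25 px

Margins: 4.5% × 1200 = 54 px each, so content = 1200 − 108 = 1092 px.
Subtracting 23 gaps of 18 leaves 678 for 24 columns, so c = 28.25 px.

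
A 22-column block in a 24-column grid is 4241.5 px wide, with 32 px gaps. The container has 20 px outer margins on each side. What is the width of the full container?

4670 px

Subtracting 21 gaps of 32 leaves 3569.5 for 22 columns, so c = 162.25 px.
Container = 2·20 + 24·162.25 + 23·32 = 40 + 3894 + 736 = 4670 px.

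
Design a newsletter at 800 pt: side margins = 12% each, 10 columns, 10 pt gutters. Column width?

51.8 pt

Each margin = 12% of 800 = 96 pt; content = 800 − 2·96 = 608 pt.
608 − 9·10 = 518; ÷10 gives c = 51.8 pt.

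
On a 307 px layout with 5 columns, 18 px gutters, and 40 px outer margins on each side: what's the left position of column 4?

Content = 307 − 2·40 = 227 px.
5c + 4·18 = 227 → 5c = 155 → c = 31 px.
Each column+gutter stride is 49 px; 3 of them past the 40 px margin is 40 + 147 = 187 px.

187 px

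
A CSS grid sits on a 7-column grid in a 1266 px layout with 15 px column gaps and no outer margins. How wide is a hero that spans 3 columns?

534 px

7 columns + 6 column gaps: 7c + 6·15 = 1266.
7c = 1266 − 90 = 1176, so c = 168 px.
3 columns plus 2 column gaps: 504 + 30 = 534 px.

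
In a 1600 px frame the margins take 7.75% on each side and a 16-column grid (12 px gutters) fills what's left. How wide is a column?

73.25 px

Margins: 7.75% × 1600 = 124 px each, so content = 1600 − 248 = 1352 px.
16c + 15·12 = 1352 → 16c = 1172 → c = 73.25 px.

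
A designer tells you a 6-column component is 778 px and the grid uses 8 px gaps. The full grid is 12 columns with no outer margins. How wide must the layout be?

778 − 5·8 = 738; ÷6 gives c = 123 px.
Total width: 12·123 + 11·8 = 1564 px.

1564 px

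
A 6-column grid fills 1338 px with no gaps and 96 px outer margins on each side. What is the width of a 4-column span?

764 px

Inside the margins: 1338 − 192 = 1146 px.
With no gaps, each column is 1146/6 = 191 px.
4-column span = 4·191 = 764 px.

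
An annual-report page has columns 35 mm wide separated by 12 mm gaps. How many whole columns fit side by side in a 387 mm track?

Each extra column adds 35 + 12 = 47 mm.
(387 + 12) / 47 = 8.49, so 8 columns fit.

8 columns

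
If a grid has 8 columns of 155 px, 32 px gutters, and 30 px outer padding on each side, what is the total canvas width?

Canvas = 2·30 + 8·155 + 7·32 = 60 + 1240 + 224 = 1524 px.

1524 px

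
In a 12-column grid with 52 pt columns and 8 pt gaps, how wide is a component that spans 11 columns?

11-column span = 11·52 + 10·8 = 652 pt.

652 pt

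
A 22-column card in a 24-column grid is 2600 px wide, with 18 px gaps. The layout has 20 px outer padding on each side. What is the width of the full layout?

22 columns + 21 gaps: 22c + 21·18 = 2600.
22c = 2600 − 378 = 2222, so c = 101 px.
Total width: 2·20 + 24·101 + 23·18 = 2878 px.

2878 px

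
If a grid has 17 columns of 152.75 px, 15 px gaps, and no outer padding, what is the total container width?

2836.75 px

Container = 17·152.75 + 16·15 = 2596.75 + 240 = 2836.75 px.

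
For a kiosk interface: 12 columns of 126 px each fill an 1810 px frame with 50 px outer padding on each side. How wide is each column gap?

Inside the margins: 1810 − 100 = 1710 px.
12 columns take 12·126 = 1512 px; remaining 198 splits into 11 column gaps.
g = 198 / 11 = 18 px.

18 px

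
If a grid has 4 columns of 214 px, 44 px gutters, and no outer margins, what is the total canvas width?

988 px

Canvas = 4·214 + 3·44 = 856 + 132 = 988 px.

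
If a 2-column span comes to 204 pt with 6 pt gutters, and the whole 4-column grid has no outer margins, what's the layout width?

414 pt

2c + 1·6 = 204 → 2c = 198 → c = 99 pt.
Total width: 4·99 + 3·6 = 414 pt.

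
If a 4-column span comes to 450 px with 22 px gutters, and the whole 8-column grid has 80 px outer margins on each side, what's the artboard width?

4c + 3·22 = 450 → 4c = 384 → c = 96 px.
Adding margins, columns and gutters: 160 + 768 + 154 = 1082 px.

1082 px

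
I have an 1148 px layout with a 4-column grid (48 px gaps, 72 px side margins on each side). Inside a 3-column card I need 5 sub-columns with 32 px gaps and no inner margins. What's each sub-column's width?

Take off 144 px of margins, leaving 1004 px.
4c + 3·48 = 1004 → 4c = 860 → c = 215 px.
3-column span = 3·215 + 2·48 = 741 px.
5 columns + 4 gaps: 5d + 4·32 = 741.
5d = 741 − 128 = 613, so d = 122.6 px.

122.6 px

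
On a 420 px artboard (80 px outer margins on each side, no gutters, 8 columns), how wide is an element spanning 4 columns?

130 px

Inside the margins: 420 − 160 = 260 px.
260 / 8 = 32.5 px per column.
4-column span = 4·32.5 = 130 px.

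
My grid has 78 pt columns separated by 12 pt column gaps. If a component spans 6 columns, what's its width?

528 pt

Span of 6: 6·78 + 5·12 = 468 + 60 = 528 pt.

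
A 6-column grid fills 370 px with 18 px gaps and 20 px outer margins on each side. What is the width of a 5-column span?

272 px

Take off 40 px of margins, leaving 330 px.
6 columns + 5 gaps: 6c + 5·18 = 330.
6c = 330 − 90 = 240, so c = 40 px.
5 columns plus 4 gaps: 200 + 72 = 272 px.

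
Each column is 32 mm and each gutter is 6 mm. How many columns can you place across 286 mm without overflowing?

7 columns

Each extra column adds 32 + 6 = 38 mm.
(286 + 6) / 38 = 7.68, so 7 columns fit.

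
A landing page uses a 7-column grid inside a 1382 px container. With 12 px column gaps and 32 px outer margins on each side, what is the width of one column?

Inside the margins: 1382 − 64 = 1318 px.
1318 − 6·12 = 1246; ÷7 gives c = 178 px.

178 px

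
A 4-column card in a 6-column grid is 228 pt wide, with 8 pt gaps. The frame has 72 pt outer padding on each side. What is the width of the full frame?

490 pt

228 − 3·8 = 204; ÷4 gives c = 51 pt.
Total width: 2·72 + 6·51 + 5·8 = 490 pt.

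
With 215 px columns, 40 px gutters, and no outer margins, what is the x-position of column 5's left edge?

No margin, so column 5 starts at 4·(column + gutter) = 4·255 = 1020 px.

1020 px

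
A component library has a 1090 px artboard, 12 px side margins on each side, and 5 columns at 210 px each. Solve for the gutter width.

Content width = 1090 − 2·12 = 1066 px.
5 columns take 5·210 = 1050 px; remaining 16 splits into 4 gutters.
g = 16 / 4 = 4 px.

4 px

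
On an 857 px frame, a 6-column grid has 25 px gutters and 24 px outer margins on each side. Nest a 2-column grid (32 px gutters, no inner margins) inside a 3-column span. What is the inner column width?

180 px

Subtract both margins: 857 − 2·24 = 809 px.
Subtracting 5 gutters of 25 leaves 684 for 6 columns, so c = 114 px.
3 columns plus 2 gutters: 342 + 50 = 392 px.
Subtracting 1 gutter of 32 leaves 360 for 2 columns, so d = 180 px.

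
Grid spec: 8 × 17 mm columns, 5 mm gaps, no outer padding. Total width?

Layout = 8·17 + 7·5 = 136 + 35 = 171 mm.

171 mm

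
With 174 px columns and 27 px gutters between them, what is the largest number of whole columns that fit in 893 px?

4 columns

Each extra column adds 174 + 27 = 201 px.
(893 + 27) / 201 = 4.58, so 4 columns fit.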